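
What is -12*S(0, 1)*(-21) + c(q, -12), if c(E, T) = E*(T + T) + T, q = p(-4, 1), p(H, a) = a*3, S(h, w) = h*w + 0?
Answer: -84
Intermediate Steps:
S(h, w) = h*w
p(H, a) = 3*a
q = 3 (q = 3*1 = 3)
c(E, T) = T + 2*E*T (c(E, T) = E*(2*T) + T = 2*E*T + T = T + 2*E*T)
-12*S(0, 1)*(-21) + c(q, -12) = -0*(-21) - 12*(1 + 2*3) = -12*0*(-21) - 12*(1 + 6) = 0*(-21) - 12*7 = 0 - 84 = -84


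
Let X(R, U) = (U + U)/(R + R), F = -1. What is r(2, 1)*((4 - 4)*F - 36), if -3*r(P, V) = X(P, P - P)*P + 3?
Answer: 36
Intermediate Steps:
X(R, U) = U/R (X(R, U) = (2*U)/((2*R)) = (2*U)*(1/(2*R)) = U/R)
r(P, V) = -1 (r(P, V) = -(((P - P)/P)*P + 3)/3 = -((0/P)*P + 3)/3 = -(0*P + 3)/3 = -(0 + 3)/3 = -⅓*3 = -1)
r(2, 1)*((4 - 4)*F - 36) = -((4 - 4)*(-1) - 36) = -(0*(-1) - 36) = -(0 - 36) = -1*(-36) = 36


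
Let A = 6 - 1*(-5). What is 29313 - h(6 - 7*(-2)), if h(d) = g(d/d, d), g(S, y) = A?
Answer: 29302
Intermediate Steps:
A = 11 (A = 6 + 5 = 11)
g(S, y) = 11
h(d) = 11
29313 - h(6 - 7*(-2)) = 29313 - 1*11 = 29313 - 11 = 29302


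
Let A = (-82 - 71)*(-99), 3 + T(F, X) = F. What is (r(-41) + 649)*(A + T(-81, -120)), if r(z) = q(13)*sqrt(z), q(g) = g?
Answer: 9775887 + 195819*I*sqrt(41) ≈ 9.7759e+6 + 1.2539e+6*I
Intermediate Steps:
T(F, X) = -3 + F
A = 15147 (A = -153*(-99) = 15147)
r(z) = 13*sqrt(z)
(r(-41) + 649)*(A + T(-81, -120)) = (13*sqrt(-41) + 649)*(15147 + (-3 - 81)) = (13*(I*sqrt(41)) + 649)*(15147 - 84) = (13*I*sqrt(41) + 649)*15063 = (649 + 13*I*sqrt(41))*15063 = 9775887 + 195819*I*sqrt(41)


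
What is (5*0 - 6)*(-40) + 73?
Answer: 313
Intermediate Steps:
(5*0 - 6)*(-40) + 73 = (0 - 6)*(-40) + 73 = -6*(-40) + 73 = 240 + 73 = 313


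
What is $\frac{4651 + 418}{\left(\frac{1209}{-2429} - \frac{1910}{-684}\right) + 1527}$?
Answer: $\frac{4210909542}{1270412603} \approx 3.3146$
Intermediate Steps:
$\frac{4651 + 418}{\left(\frac{1209}{-2429} - \frac{1910}{-684}\right) + 1527} = \frac{5069}{\left(1209 \left(- \frac{1}{2429}\right) - - \frac{955}{342}\right) + 1527} = \frac{5069}{\left(- \frac{1209}{2429} + \frac{955}{342}\right) + 1527} = \frac{5069}{\frac{1906217}{830718} + 1527} = \frac{5069}{\frac{1270412603}{830718}} = 5069 \cdot \frac{830718}{1270412603} = \frac{4210909542}{1270412603}$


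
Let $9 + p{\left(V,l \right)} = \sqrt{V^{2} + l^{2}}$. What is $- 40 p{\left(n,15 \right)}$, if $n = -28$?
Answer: $360 - 40 \sqrt{1009} \approx -910.59$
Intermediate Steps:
$p{\left(V,l \right)} = -9 + \sqrt{V^{2} + l^{2}}$
$- 40 p{\left(n,15 \right)} = - 40 \left(-9 + \sqrt{\left(-28\right)^{2} + 15^{2}}\right) = - 40 \left(-9 + \sqrt{784 + 225}\right) = - 40 \left(-9 + \sqrt{1009}\right) = 360 - 40 \sqrt{1009}$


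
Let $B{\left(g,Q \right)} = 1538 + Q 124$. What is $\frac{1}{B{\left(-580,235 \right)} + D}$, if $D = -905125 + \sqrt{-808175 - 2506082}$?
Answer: $- \frac{874447}{764660870066} - \frac{i \sqrt{3314257}}{764660870066} \approx -1.1436 \cdot 10^{-6} - 2.3808 \cdot 10^{-9} i$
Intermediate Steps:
$B{\left(g,Q \right)} = 1538 + 124 Q$
$D = -905125 + i \sqrt{3314257}$ ($D = -905125 + \sqrt{-3314257} = -905125 + i \sqrt{3314257} \approx -9.0513 \cdot 10^{5} + 1820.5 i$)
$\frac{1}{B{\left(-580,235 \right)} + D} = \frac{1}{\left(1538 + 124 \cdot 235\right) - \left(905125 - i \sqrt{3314257}\right)} = \frac{1}{\left(1538 + 29140\right) - \left(905125 - i \sqrt{3314257}\right)} = \frac{1}{30678 - \left(905125 - i \sqrt{3314257}\right)} = \frac{1}{-874447 + i \sqrt{3314257}}$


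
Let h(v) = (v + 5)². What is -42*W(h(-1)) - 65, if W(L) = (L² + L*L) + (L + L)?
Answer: -22913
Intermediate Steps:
h(v) = (5 + v)²
W(L) = 2*L + 2*L² (W(L) = (L² + L²) + 2*L = 2*L² + 2*L = 2*L + 2*L²)
-42*W(h(-1)) - 65 = -84*(5 - 1)²*(1 + (5 - 1)²) - 65 = -84*4²*(1 + 4²) - 65 = -84*16*(1 + 16) - 65 = -84*16*17 - 65 = -42*544 - 65 = -22848 - 65 = -22913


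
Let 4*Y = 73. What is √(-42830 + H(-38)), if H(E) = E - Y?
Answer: I*√171545/2 ≈ 207.09*I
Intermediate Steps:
Y = 73/4 (Y = (¼)*73 = 73/4 ≈ 18.250)
H(E) = -73/4 + E (H(E) = E - 1*73/4 = E - 73/4 = -73/4 + E)
√(-42830 + H(-38)) = √(-42830 + (-73/4 - 38)) = √(-42830 - 225/4) = √(-171545/4) = I*√171545/2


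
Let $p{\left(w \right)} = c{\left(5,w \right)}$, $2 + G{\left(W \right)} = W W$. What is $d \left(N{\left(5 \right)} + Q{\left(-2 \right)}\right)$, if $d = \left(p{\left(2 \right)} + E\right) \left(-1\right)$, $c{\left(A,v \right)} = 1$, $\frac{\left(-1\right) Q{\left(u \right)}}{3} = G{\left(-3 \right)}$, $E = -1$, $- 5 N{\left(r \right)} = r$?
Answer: $0$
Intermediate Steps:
$G{\left(W \right)} = -2 + W^{2}$ ($G{\left(W \right)} = -2 + W W = -2 + W^{2}$)
$N{\left(r \right)} = - \frac{r}{5}$
$Q{\left(u \right)} = -21$ ($Q{\left(u \right)} = - 3 \left(-2 + \left(-3\right)^{2}\right) = - 3 \left(-2 + 9\right) = \left(-3\right) 7 = -21$)
$p{\left(w \right)} = 1$
$d = 0$ ($d = \left(1 - 1\right) \left(-1\right) = 0 \left(-1\right) = 0$)
$d \left(N{\left(5 \right)} + Q{\left(-2 \right)}\right) = 0 \left(\left(- \frac{1}{5}\right) 5 - 21\right) = 0 \left(-1 - 21\right) = 0 \left(-22\right) = 0$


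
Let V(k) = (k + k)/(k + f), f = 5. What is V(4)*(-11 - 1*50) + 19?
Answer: -317/9 ≈ -35.222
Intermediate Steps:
V(k) = 2*k/(5 + k) (V(k) = (k + k)/(k + 5) = (2*k)/(5 + k) = 2*k/(5 + k))
V(4)*(-11 - 1*50) + 19 = (2*4/(5 + 4))*(-11 - 1*50) + 19 = (2*4/9)*(-11 - 50) + 19 = (2*4*(1/9))*(-61) + 19 = (8/9)*(-61) + 19 = -488/9 + 19 = -317/9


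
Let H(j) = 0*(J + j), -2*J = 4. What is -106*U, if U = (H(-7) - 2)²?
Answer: -424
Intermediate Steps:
J = -2 (J = -½*4 = -2)
H(j) = 0 (H(j) = 0*(-2 + j) = 0)
U = 4 (U = (0 - 2)² = (-2)² = 4)
-106*U = -106*4 = -424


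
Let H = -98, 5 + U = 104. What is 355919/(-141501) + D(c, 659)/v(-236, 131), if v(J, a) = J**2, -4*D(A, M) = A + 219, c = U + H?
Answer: -19831047179/7881039696 ≈ -2.5163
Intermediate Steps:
U = 99 (U = -5 + 104 = 99)
c = 1 (c = 99 - 98 = 1)
D(A, M) = -219/4 - A/4 (D(A, M) = -(A + 219)/4 = -(219 + A)/4 = -219/4 - A/4)
355919/(-141501) + D(c, 659)/v(-236, 131) = 355919/(-141501) + (-219/4 - 1/4*1)/((-236)**2) = 355919*(-1/141501) + (-219/4 - 1/4)/55696 = -355919/141501 - 55*1/55696 = -355919/141501 - 55/55696 = -19831047179/7881039696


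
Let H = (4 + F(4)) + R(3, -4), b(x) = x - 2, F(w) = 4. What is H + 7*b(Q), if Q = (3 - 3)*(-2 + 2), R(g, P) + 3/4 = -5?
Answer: -47/4 ≈ -11.750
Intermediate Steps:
R(g, P) = -23/4 (R(g, P) = -¾ - 5 = -23/4)
Q = 0 (Q = 0*0 = 0)
b(x) = -2 + x
H = 9/4 (H = (4 + 4) - 23/4 = 8 - 23/4 = 9/4 ≈ 2.2500)
H + 7*b(Q) = 9/4 + 7*(-2 + 0) = 9/4 + 7*(-2) = 9/4 - 14 = -47/4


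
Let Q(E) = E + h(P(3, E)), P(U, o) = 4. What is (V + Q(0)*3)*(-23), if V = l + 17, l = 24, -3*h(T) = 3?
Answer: -874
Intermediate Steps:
h(T) = -1 (h(T) = -⅓*3 = -1)
Q(E) = -1 + E (Q(E) = E - 1 = -1 + E)
V = 41 (V = 24 + 17 = 41)
(V + Q(0)*3)*(-23) = (41 + (-1 + 0)*3)*(-23) = (41 - 1*3)*(-23) = (41 - 3)*(-23) = 38*(-23) = -874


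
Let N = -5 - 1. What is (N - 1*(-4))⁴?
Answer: 16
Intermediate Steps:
N = -6
(N - 1*(-4))⁴ = (-6 - 1*(-4))⁴ = (-6 + 4)⁴ = (-2)⁴ = 16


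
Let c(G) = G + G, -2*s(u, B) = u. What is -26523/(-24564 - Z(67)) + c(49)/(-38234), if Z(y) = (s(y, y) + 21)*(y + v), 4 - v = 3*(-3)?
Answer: 72269365/64353284 ≈ 1.1230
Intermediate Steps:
v = 13 (v = 4 - 3*(-3) = 4 - 1*(-9) = 4 + 9 = 13)
s(u, B) = -u/2
c(G) = 2*G
Z(y) = (13 + y)*(21 - y/2) (Z(y) = (-y/2 + 21)*(y + 13) = (21 - y/2)*(13 + y) = (13 + y)*(21 - y/2))
-26523/(-24564 - Z(67)) + c(49)/(-38234) = -26523/(-24564 - (273 - ½*67² + (29/2)*67)) + (2*49)/(-38234) = -26523/(-24564 - (273 - ½*4489 + 1943/2)) + 98*(-1/38234) = -26523/(-24564 - (273 - 4489/2 + 1943/2)) - 7/2731 = -26523/(-24564 - 1*(-1000)) - 7/2731 = -26523/(-24564 + 1000) - 7/2731 = -26523/(-23564) - 7/2731 = -26523*(-1/23564) - 7/2731 = 26523/23564 - 7/2731 = 72269365/64353284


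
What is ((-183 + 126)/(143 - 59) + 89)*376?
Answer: 232462/7 ≈ 33209.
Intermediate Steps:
((-183 + 126)/(143 - 59) + 89)*376 = (-57/84 + 89)*376 = (-57*1/84 + 89)*376 = (-19/28 + 89)*376 = (2473/28)*376 = 232462/7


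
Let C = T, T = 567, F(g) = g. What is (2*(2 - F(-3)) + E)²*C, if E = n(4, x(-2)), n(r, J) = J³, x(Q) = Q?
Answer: 2268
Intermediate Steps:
E = -8 (E = (-2)³ = -8)
C = 567
(2*(2 - F(-3)) + E)²*C = (2*(2 - 1*(-3)) - 8)²*567 = (2*(2 + 3) - 8)²*567 = (2*5 - 8)²*567 = (10 - 8)²*567 = 2²*567 = 4*567 = 2268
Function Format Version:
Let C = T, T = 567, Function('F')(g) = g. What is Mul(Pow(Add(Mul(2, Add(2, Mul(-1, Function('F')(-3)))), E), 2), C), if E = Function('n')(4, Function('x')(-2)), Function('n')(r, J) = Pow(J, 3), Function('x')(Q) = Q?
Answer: 2268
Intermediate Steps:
E = -8 (E = Pow(-2, 3) = -8)
C = 567
Mul(Pow(Add(Mul(2, Add(2, Mul(-1, Function('F')(-3)))), E), 2), C) = Mul(Pow(Add(Mul(2, Add(2, Mul(-1, -3))), -8), 2), 567) = Mul(Pow(Add(Mul(2, Add(2, 3)), -8), 2), 567) = Mul(Pow(Add(Mul(2, 5), -8), 2), 567) = Mul(Pow(Add(10, -8), 2), 567) = Mul(Pow(2, 2), 567) = Mul(4, 567) = 2268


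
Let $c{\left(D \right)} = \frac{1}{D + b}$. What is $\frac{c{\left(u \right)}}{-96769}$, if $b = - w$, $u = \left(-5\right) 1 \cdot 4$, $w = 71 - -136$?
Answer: $\frac{1}{21966563} \approx 4.5524 \cdot 10^{-8}$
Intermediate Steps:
$w = 207$ ($w = 71 + 136 = 207$)
$u = -20$ ($u = \left(-5\right) 4 = -20$)
$b = -207$ ($b = \left(-1\right) 207 = -207$)
$c{\left(D \right)} = \frac{1}{-207 + D}$ ($c{\left(D \right)} = \frac{1}{D - 207} = \frac{1}{-207 + D}$)
$\frac{c{\left(u \right)}}{-96769} = \frac{1}{\left(-207 - 20\right) \left(-96769\right)} = \frac{1}{-227} \left(- \frac{1}{96769}\right) = \left(- \frac{1}{227}\right) \left(- \frac{1}{96769}\right) = \frac{1}{21966563}$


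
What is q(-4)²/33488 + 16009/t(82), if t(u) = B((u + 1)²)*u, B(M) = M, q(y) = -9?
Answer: 290933065/9458652112 ≈ 0.030758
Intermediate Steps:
t(u) = u*(1 + u)² (t(u) = (u + 1)²*u = (1 + u)²*u = u*(1 + u)²)
q(-4)²/33488 + 16009/t(82) = (-9)²/33488 + 16009/((82*(1 + 82)²)) = 81*(1/33488) + 16009/((82*83²)) = 81/33488 + 16009/((82*6889)) = 81/33488 + 16009/564898 = 290933065/9458652112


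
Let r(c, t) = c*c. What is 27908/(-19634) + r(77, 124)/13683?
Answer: -132727589/134326011 ≈ -0.98810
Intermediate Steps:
r(c, t) = c²
27908/(-19634) + r(77, 124)/13683 = 27908/(-19634) + 77²/13683 = 27908*(-1/19634) + 5929*(1/13683) = -13954/9817 + 5929/13683 = -132727589/134326011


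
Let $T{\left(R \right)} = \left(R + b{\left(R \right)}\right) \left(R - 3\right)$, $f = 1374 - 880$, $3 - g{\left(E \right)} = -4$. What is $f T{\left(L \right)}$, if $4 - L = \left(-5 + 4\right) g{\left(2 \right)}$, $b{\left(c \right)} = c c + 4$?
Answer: $537472$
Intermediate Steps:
$g{\left(E \right)} = 7$ ($g{\left(E \right)} = 3 - -4 = 3 + 4 = 7$)
$b{\left(c \right)} = 4 + c^{2}$ ($b{\left(c \right)} = c^{2} + 4 = 4 + c^{2}$)
$L = 11$ ($L = 4 - \left(-5 + 4\right) 7 = 4 - \left(-1\right) 7 = 4 - -7 = 4 + 7 = 11$)
$f = 494$ ($f = 1374 - 880 = 494$)
$T{\left(R \right)} = \left(-3 + R\right) \left(4 + R + R^{2}\right)$ ($T{\left(R \right)} = \left(R + \left(4 + R^{2}\right)\right) \left(R - 3\right) = \left(4 + R + R^{2}\right) \left(-3 + R\right) = \left(-3 + R\right) \left(4 + R + R^{2}\right)$)
$f T{\left(L \right)} = 494 \left(-12 + 11 + 11^{3} - 2 \cdot 11^{2}\right) = 494 \left(-12 + 11 + 1331 - 242\right) = 494 \cdot 1088 = 537472$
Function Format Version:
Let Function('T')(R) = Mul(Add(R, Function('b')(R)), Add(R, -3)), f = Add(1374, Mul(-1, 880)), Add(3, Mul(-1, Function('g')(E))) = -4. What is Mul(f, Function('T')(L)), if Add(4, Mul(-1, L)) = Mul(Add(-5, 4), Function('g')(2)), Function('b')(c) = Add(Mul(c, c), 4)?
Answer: 537472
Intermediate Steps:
Function('g')(E) = 7 (Function('g')(E) = Add(3, Mul(-1, -4)) = Add(3, 4) = 7)
Function('b')(c) = Add(4, Pow(c, 2)) (Function('b')(c) = Add(Pow(c, 2), 4) = Add(4, Pow(c, 2)))
L = 11 (L = Add(4, Mul(-1, Mul(Add(-5, 4), 7))) = Add(4, Mul(-1, Mul(-1, 7))) = Add(4, Mul(-1, -7)) = Add(4, 7) = 11)
f = 494 (f = Add(1374, -880) = 494)
Function('T')(R) = Mul(Add(-3, R), Add(4, R, Pow(R, 2))) (Function('T')(R) = Mul(Add(R, Add(4, Pow(R, 2))), Add(R, -3)) = Mul(Add(4, R, Pow(R, 2)), Add(-3, R)) = Mul(Add(-3, R), Add(4, R, Pow(R, 2))))
Mul(f, Function('T')(L)) = Mul(494, Add(-12, 11, Pow(11, 3), Mul(-2, Pow(11, 2)))) = Mul(494, Add(-12, 11, 1331, Mul(-2, 121))) = Mul(494, Add(-12, 11, 1331, -242)) = Mul(494, 1088) = 537472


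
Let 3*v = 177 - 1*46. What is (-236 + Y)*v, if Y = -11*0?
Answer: -30916/3 ≈ -10305.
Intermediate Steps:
v = 131/3 (v = (177 - 1*46)/3 = (177 - 46)/3 = (⅓)*131 = 131/3 ≈ 43.667)
Y = 0
(-236 + Y)*v = (-236 + 0)*(131/3) = -236*131/3 = -30916/3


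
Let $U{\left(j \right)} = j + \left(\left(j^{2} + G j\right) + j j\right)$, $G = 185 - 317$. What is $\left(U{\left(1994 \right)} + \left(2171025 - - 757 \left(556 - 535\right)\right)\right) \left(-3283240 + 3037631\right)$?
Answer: $-2426071668020$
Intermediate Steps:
$G = -132$ ($G = 185 - 317 = -132$)
$U{\left(j \right)} = - 131 j + 2 j^{2}$ ($U{\left(j \right)} = j + \left(\left(j^{2} - 132 j\right) + j j\right) = j + \left(\left(j^{2} - 132 j\right) + j^{2}\right) = j + \left(- 132 j + 2 j^{2}\right) = - 131 j + 2 j^{2}$)
$\left(U{\left(1994 \right)} + \left(2171025 - - 757 \left(556 - 535\right)\right)\right) \left(-3283240 + 3037631\right) = \left(1994 \left(-131 + 2 \cdot 1994\right) + \left(2171025 - - 757 \left(556 - 535\right)\right)\right) \left(-3283240 + 3037631\right) = \left(1994 \left(-131 + 3988\right) + \left(2171025 - \left(-757\right) 21\right)\right) \left(-245609\right) = \left(1994 \cdot 3857 + \left(2171025 - -15897\right)\right) \left(-245609\right) = \left(7690858 + \left(2171025 + 15897\right)\right) \left(-245609\right) = \left(7690858 + 2186922\right) \left(-245609\right) = 9877780 \left(-245609\right) = -2426071668020$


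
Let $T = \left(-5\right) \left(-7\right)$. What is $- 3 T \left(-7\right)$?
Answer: $735$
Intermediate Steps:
$T = 35$
$- 3 T \left(-7\right) = \left(-3\right) 35 \left(-7\right) = \left(-105\right) \left(-7\right) = 735$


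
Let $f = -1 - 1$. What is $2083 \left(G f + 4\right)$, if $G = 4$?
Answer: $-8332$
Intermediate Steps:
$f = -2$ ($f = -1 - 1 = -2$)
$2083 \left(G f + 4\right) = 2083 \left(4 \left(-2\right) + 4\right) = 2083 \left(-8 + 4\right) = 2083 \left(-4\right) = -8332$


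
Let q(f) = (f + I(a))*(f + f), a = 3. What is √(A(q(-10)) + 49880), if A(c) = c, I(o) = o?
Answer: 2*√12505 ≈ 223.65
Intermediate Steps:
q(f) = 2*f*(3 + f) (q(f) = (f + 3)*(f + f) = (3 + f)*(2*f) = 2*f*(3 + f))
√(A(q(-10)) + 49880) = √(2*(-10)*(3 - 10) + 49880) = √(2*(-10)*(-7) + 49880) = √(140 + 49880) = √50020 = 2*√12505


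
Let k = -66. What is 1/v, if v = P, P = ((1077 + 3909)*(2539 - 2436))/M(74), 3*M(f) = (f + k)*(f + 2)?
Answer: 304/770337 ≈ 0.00039463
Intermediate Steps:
M(f) = (-66 + f)*(2 + f)/3 (M(f) = ((f - 66)*(f + 2))/3 = ((-66 + f)*(2 + f))/3 = (-66 + f)*(2 + f)/3)
P = 770337/304 (P = ((1077 + 3909)*(2539 - 2436))/(-44 - 64/3*74 + (⅓)*74²) = (4986*103)/(-44 - 4736/3 + (⅓)*5476) = 513558/(-44 - 4736/3 + 5476/3) = 513558/(608/3) = 513558*(3/608) = 770337/304 ≈ 2534.0)
v = 770337/304 ≈ 2534.0
1/v = 1/(770337/304) = 304/770337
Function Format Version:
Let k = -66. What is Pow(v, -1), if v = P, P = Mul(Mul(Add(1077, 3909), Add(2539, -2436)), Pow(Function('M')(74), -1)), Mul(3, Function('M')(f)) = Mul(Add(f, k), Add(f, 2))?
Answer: Rational(304, 770337) ≈ 0.00039463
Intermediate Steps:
Function('M')(f) = Mul(Rational(1, 3), Add(-66, f), Add(2, f)) (Function('M')(f) = Mul(Rational(1, 3), Mul(Add(f, -66), Add(f, 2))) = Mul(Rational(1, 3), Mul(Add(-66, f), Add(2, f))) = Mul(Rational(1, 3), Add(-66, f), Add(2, f)))
P = Rational(770337, 304) (P = Mul(Mul(Add(1077, 3909), Add(2539, -2436)), Pow(Add(-44, Mul(Rational(-64, 3), 74), Mul(Rational(1, 3), Pow(74, 2))), -1)) = Mul(Mul(4986, 103), Pow(Add(-44, Rational(-4736, 3), Mul(Rational(1, 3), 5476)), -1)) = Mul(513558, Pow(Add(-44, Rational(-4736, 3), Rational(5476, 3)), -1)) = Mul(513558, Pow(Rational(608, 3), -1)) = Mul(513558, Rational(3, 608)) = Rational(770337, 304) ≈ 2534.0)
v = Rational(770337, 304) ≈ 2534.0
Pow(v, -1) = Pow(Rational(770337, 304), -1) = Rational(304, 770337)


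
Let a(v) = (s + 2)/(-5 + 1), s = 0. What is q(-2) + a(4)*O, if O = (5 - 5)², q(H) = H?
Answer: -2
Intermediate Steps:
O = 0 (O = 0² = 0)
a(v) = -½ (a(v) = (0 + 2)/(-5 + 1) = 2/(-4) = 2*(-¼) = -½)
q(-2) + a(4)*O = -2 - ½*0 = -2 + 0 = -2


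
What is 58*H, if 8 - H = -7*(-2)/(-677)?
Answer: 314940/677 ≈ 465.20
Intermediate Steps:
H = 5430/677 (H = 8 - (-7*(-2))/(-677) = 8 - 14*(-1)/677 = 8 - 1*(-14/677) = 8 + 14/677 = 5430/677 ≈ 8.0207)
58*H = 58*(5430/677) = 314940/677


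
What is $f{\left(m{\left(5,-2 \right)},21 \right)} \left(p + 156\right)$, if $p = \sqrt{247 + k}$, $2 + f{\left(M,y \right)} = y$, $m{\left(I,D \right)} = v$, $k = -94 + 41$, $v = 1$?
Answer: $2964 + 19 \sqrt{194} \approx 3228.6$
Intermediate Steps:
$k = -53$
$m{\left(I,D \right)} = 1$
$f{\left(M,y \right)} = -2 + y$
$p = \sqrt{194}$ ($p = \sqrt{247 - 53} = \sqrt{194} \approx 13.928$)
$f{\left(m{\left(5,-2 \right)},21 \right)} \left(p + 156\right) = \left(-2 + 21\right) \left(\sqrt{194} + 156\right) = 19 \left(156 + \sqrt{194}\right) = 2964 + 19 \sqrt{194}$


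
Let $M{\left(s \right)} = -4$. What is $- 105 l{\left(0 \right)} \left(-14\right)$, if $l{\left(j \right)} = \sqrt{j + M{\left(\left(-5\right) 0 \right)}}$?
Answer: $2940 i \approx 2940.0 i$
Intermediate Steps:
$l{\left(j \right)} = \sqrt{-4 + j}$ ($l{\left(j \right)} = \sqrt{j - 4} = \sqrt{-4 + j}$)
$- 105 l{\left(0 \right)} \left(-14\right) = - 105 \sqrt{-4 + 0} \left(-14\right) = - 105 \sqrt{-4} \left(-14\right) = - 105 \cdot 2 i \left(-14\right) = - 210 i \left(-14\right) = 2940 i$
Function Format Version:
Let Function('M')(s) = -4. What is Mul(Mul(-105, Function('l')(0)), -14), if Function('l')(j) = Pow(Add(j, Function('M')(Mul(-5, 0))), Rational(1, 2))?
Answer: Mul(2940, I) ≈ Mul(2940.0, I)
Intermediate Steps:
Function('l')(j) = Pow(Add(-4, j), Rational(1, 2)) (Function('l')(j) = Pow(Add(j, -4), Rational(1, 2)) = Pow(Add(-4, j), Rational(1, 2)))
Mul(Mul(-105, Function('l')(0)), -14) = Mul(Mul(-105, Pow(Add(-4, 0), Rational(1, 2))), -14) = Mul(Mul(-105, Pow(-4, Rational(1, 2))), -14) = Mul(Mul(-105, Mul(2, I)), -14) = Mul(Mul(-210, I), -14) = Mul(2940, I)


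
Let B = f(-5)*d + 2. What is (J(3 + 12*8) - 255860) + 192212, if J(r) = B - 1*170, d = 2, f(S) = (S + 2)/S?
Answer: -319074/5 ≈ -63815.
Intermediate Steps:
f(S) = (2 + S)/S
B = 16/5 (B = ((2 - 5)/(-5))*2 + 2 = -1/5*(-3)*2 + 2 = (3/5)*2 + 2 = 6/5 + 2 = 16/5 ≈ 3.2000)
J(r) = -834/5 (J(r) = 16/5 - 1*170 = 16/5 - 170 = -834/5)
(J(3 + 12*8) - 255860) + 192212 = (-834/5 - 255860) + 192212 = -1280134/5 + 192212 = -319074/5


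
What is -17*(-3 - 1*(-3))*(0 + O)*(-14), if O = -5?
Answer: 0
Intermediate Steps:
-17*(-3 - 1*(-3))*(0 + O)*(-14) = -17*(-3 - 1*(-3))*(0 - 5)*(-14) = -17*(-3 + 3)*(-5)*(-14) = -0*(-5)*(-14) = -17*0*(-14) = 0*(-14) = 0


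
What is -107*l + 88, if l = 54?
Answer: -5690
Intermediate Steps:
-107*l + 88 = -107*54 + 88 = -5778 + 88 = -5690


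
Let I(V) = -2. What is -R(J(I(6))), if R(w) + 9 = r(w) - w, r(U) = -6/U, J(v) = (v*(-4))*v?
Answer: -59/8 ≈ -7.3750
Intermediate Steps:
J(v) = -4*v**2 (J(v) = (-4*v)*v = -4*v**2)
R(w) = -9 - w - 6/w (R(w) = -9 + (-6/w - w) = -9 + (-w - 6/w) = -9 - w - 6/w)
-R(J(I(6))) = -(-9 - (-4)*(-2)**2 - 6/((-4*(-2)**2))) = -(-9 - (-4)*4 - 6/((-4*4))) = -(-9 - 1*(-16) - 6/(-16)) = -(-9 + 16 - 6*(-1/16)) = -(-9 + 16 + 3/8) = -1*59/8 = -59/8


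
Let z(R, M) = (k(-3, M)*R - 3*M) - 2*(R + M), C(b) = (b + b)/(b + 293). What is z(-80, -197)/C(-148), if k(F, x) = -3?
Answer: -200825/296 ≈ -678.46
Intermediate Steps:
C(b) = 2*b/(293 + b) (C(b) = (2*b)/(293 + b) = 2*b/(293 + b))
z(R, M) = -5*M - 5*R (z(R, M) = (-3*R - 3*M) - 2*(R + M) = (-3*M - 3*R) - 2*(M + R) = (-3*M - 3*R) + (-2*M - 2*R) = -5*M - 5*R)
z(-80, -197)/C(-148) = (-5*(-197) - 5*(-80))/((2*(-148)/(293 - 148))) = (985 + 400)/((2*(-148)/145)) = 1385/((2*(-148)*(1/145))) = 1385/(-296/145) = 1385*(-145/296) = -200825/296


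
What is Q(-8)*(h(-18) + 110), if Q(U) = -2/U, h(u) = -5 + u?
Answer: 87/4 ≈ 21.750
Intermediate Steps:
Q(-8)*(h(-18) + 110) = (-2/(-8))*((-5 - 18) + 110) = (-2*(-⅛))*(-23 + 110) = (¼)*87 = 87/4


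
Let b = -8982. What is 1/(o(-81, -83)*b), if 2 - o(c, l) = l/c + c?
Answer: -9/6626720 ≈ -1.3581e-6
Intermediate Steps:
o(c, l) = 2 - c - l/c (o(c, l) = 2 - (l/c + c) = 2 - (c + l/c) = 2 + (-c - l/c) = 2 - c - l/c)
1/(o(-81, -83)*b) = 1/(2 - 1*(-81) - 1*(-83)/(-81)*(-8982)) = -1/8982/(2 + 81 - 1*(-83)*(-1/81)) = -1/8982/(2 + 81 - 83/81) = -1/8982/(6640/81) = (81/6640)*(-1/8982) = -9/6626720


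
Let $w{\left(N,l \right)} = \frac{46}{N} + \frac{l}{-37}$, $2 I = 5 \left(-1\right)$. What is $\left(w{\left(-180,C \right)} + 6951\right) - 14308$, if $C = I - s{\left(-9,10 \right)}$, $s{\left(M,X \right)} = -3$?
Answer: $- \frac{12249853}{1665} \approx -7357.3$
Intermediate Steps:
$I = - \frac{5}{2}$ ($I = \frac{5 \left(-1\right)}{2} = \frac{1}{2} \left(-5\right) = - \frac{5}{2} \approx -2.5$)
$C = \frac{1}{2}$ ($C = - \frac{5}{2} - -3 = - \frac{5}{2} + 3 = \frac{1}{2} \approx 0.5$)
$w{\left(N,l \right)} = \frac{46}{N} - \frac{l}{37}$ ($w{\left(N,l \right)} = \frac{46}{N} + l \left(- \frac{1}{37}\right) = \frac{46}{N} - \frac{l}{37}$)
$\left(w{\left(-180,C \right)} + 6951\right) - 14308 = \left(\left(\frac{46}{-180} - \frac{1}{74}\right) + 6951\right) - 14308 = \left(\left(46 \left(- \frac{1}{180}\right) - \frac{1}{74}\right) + 6951\right) - 14308 = \left(\left(- \frac{23}{90} - \frac{1}{74}\right) + 6951\right) - 14308 = \left(- \frac{448}{1665} + 6951\right) - 14308 = \frac{11572967}{1665} - 14308 = - \frac{12249853}{1665}$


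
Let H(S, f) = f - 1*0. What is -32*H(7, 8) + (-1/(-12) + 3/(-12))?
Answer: -1537/6 ≈ -256.17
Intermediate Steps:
H(S, f) = f (H(S, f) = f + 0 = f)
-32*H(7, 8) + (-1/(-12) + 3/(-12)) = -32*8 + (-1/(-12) + 3/(-12)) = -256 + (-1*(-1/12) + 3*(-1/12)) = -256 + (1/12 - 1/4) = -256 - 1/6 = -1537/6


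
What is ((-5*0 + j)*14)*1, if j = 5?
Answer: 70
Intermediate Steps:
((-5*0 + j)*14)*1 = ((-5*0 + 5)*14)*1 = ((0 + 5)*14)*1 = (5*14)*1 = 70*1 = 70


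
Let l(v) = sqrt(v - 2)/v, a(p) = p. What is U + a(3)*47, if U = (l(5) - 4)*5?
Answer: 121 + sqrt(3) ≈ 122.73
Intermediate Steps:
l(v) = sqrt(-2 + v)/v
U = -20 + sqrt(3) (U = (sqrt(-2 + 5)/5 - 4)*5 = (sqrt(3)/5 - 4)*5 = (-4 + sqrt(3)/5)*5 = -20 + sqrt(3) ≈ -18.268)
U + a(3)*47 = (-20 + sqrt(3)) + 3*47 = (-20 + sqrt(3)) + 141 = 121 + sqrt(3)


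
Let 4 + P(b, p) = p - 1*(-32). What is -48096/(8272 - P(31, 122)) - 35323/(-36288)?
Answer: -729207121/147365568 ≈ -4.9483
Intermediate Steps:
P(b, p) = 28 + p (P(b, p) = -4 + (p - 1*(-32)) = -4 + (p + 32) = -4 + (32 + p) = 28 + p)
-48096/(8272 - P(31, 122)) - 35323/(-36288) = -48096/(8272 - (28 + 122)) - 35323/(-36288) = -48096/(8272 - 1*150) - 35323*(-1/36288) = -48096/(8272 - 150) + 35323/36288 = -48096/8122 + 35323/36288 = -48096*1/8122 + 35323/36288 = -24048/4061 + 35323/36288 = -729207121/147365568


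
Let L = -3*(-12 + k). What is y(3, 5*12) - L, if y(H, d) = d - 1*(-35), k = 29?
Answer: 146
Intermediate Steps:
y(H, d) = 35 + d (y(H, d) = d + 35 = 35 + d)
L = -51 (L = -3*(-12 + 29) = -3*17 = -51)
y(3, 5*12) - L = (35 + 5*12) - 1*(-51) = (35 + 60) + 51 = 95 + 51 = 146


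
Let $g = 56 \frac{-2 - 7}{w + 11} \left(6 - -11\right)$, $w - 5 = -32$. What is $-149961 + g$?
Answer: $- \frac{298851}{2} \approx -1.4943 \cdot 10^{5}$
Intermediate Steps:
$w = -27$ ($w = 5 - 32 = -27$)
$g = \frac{1071}{2}$ ($g = 56 \frac{-2 - 7}{-27 + 11} \left(6 - -11\right) = 56 \left(- \frac{9}{-16}\right) \left(6 + 11\right) = 56 \left(\left(-9\right) \left(- \frac{1}{16}\right)\right) 17 = 56 \cdot \frac{9}{16} \cdot 17 = \frac{63}{2} \cdot 17 = \frac{1071}{2} \approx 535.5$)
$-149961 + g = -149961 + \frac{1071}{2} = - \frac{298851}{2}$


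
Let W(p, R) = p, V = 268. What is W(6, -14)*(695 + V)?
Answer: 5778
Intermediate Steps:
W(6, -14)*(695 + V) = 6*(695 + 268) = 6*963 = 5778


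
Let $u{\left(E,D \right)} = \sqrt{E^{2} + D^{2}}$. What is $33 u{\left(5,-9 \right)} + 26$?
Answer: $26 + 33 \sqrt{106} \approx 365.76$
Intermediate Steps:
$u{\left(E,D \right)} = \sqrt{D^{2} + E^{2}}$
$33 u{\left(5,-9 \right)} + 26 = 33 \sqrt{\left(-9\right)^{2} + 5^{2}} + 26 = 33 \sqrt{81 + 25} + 26 = 33 \sqrt{106} + 26 = 26 + 33 \sqrt{106}$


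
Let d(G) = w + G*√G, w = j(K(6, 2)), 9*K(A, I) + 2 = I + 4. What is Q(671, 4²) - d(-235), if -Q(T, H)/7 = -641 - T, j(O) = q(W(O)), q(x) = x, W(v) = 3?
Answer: 9181 + 235*I*√235 ≈ 9181.0 + 3602.5*I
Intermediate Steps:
K(A, I) = 2/9 + I/9 (K(A, I) = -2/9 + (I + 4)/9 = -2/9 + (4 + I)/9 = -2/9 + (4/9 + I/9) = 2/9 + I/9)
j(O) = 3
w = 3
Q(T, H) = 4487 + 7*T (Q(T, H) = -7*(-641 - T) = 4487 + 7*T)
d(G) = 3 + G^(3/2) (d(G) = 3 + G*√G = 3 + G^(3/2))
Q(671, 4²) - d(-235) = (4487 + 7*671) - (3 + (-235)^(3/2)) = (4487 + 4697) - (3 - 235*I*√235) = 9184 + (-3 + 235*I*√235) = 9181 + 235*I*√235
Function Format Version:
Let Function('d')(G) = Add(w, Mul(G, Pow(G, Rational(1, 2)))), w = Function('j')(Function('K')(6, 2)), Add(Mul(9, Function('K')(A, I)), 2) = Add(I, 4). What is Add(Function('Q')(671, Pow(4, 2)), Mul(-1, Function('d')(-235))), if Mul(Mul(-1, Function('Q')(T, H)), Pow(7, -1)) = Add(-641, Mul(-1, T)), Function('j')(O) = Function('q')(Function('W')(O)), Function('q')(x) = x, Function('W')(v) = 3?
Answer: Add(9181, Mul(235, I, Pow(235, Rational(1, 2)))) ≈ Add(9181.0, Mul(3602.5, I))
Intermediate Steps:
Function('K')(A, I) = Add(Rational(2, 9), Mul(Rational(1, 9), I)) (Function('K')(A, I) = Add(Rational(-2, 9), Mul(Rational(1, 9), Add(I, 4))) = Add(Rational(-2, 9), Mul(Rational(1, 9), Add(4, I))) = Add(Rational(-2, 9), Add(Rational(4, 9), Mul(Rational(1, 9), I))) = Add(Rational(2, 9), Mul(Rational(1, 9), I)))
Function('j')(O) = 3
w = 3
Function('Q')(T, H) = Add(4487, Mul(7, T)) (Function('Q')(T, H) = Mul(-7, Add(-641, Mul(-1, T))) = Add(4487, Mul(7, T)))
Function('d')(G) = Add(3, Pow(G, Rational(3, 2))) (Function('d')(G) = Add(3, Mul(G, Pow(G, Rational(1, 2)))) = Add(3, Pow(G, Rational(3, 2))))
Add(Function('Q')(671, Pow(4, 2)), Mul(-1, Function('d')(-235))) = Add(Add(4487, Mul(7, 671)), Mul(-1, Add(3, Pow(-235, Rational(3, 2))))) = Add(Add(4487, 4697), Mul(-1, Add(3, Mul(-235, I, Pow(235, Rational(1, 2)))))) = Add(9184, Add(-3, Mul(235, I, Pow(235, Rational(1, 2))))) = Add(9181, Mul(235, I, Pow(235, Rational(1, 2))))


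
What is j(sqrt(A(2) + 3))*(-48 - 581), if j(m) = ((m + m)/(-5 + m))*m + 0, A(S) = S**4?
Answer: 59755/3 + 11951*sqrt(19)/3 ≈ 37283.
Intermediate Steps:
j(m) = 2*m**2/(-5 + m) (j(m) = ((2*m)/(-5 + m))*m + 0 = (2*m/(-5 + m))*m + 0 = 2*m**2/(-5 + m) + 0 = 2*m**2/(-5 + m))
j(sqrt(A(2) + 3))*(-48 - 581) = (2*(sqrt(2**4 + 3))**2/(-5 + sqrt(2**4 + 3)))*(-48 - 581) = (2*(sqrt(16 + 3))**2/(-5 + sqrt(16 + 3)))*(-629) = (2*(sqrt(19))**2/(-5 + sqrt(19)))*(-629) = (2*19/(-5 + sqrt(19)))*(-629) = (38/(-5 + sqrt(19)))*(-629) = -23902/(-5 + sqrt(19))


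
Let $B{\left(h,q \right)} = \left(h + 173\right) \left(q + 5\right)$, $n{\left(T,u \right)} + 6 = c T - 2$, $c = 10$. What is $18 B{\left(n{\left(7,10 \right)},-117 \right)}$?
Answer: $-473760$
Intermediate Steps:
$n{\left(T,u \right)} = -8 + 10 T$ ($n{\left(T,u \right)} = -6 + \left(10 T - 2\right) = -6 + \left(-2 + 10 T\right) = -8 + 10 T$)
$B{\left(h,q \right)} = \left(5 + q\right) \left(173 + h\right)$ ($B{\left(h,q \right)} = \left(173 + h\right) \left(5 + q\right) = \left(5 + q\right) \left(173 + h\right)$)
$18 B{\left(n{\left(7,10 \right)},-117 \right)} = 18 \left(865 + 5 \left(-8 + 10 \cdot 7\right) + 173 \left(-117\right) + \left(-8 + 10 \cdot 7\right) \left(-117\right)\right) = 18 \left(865 + 5 \left(-8 + 70\right) - 20241 + \left(-8 + 70\right) \left(-117\right)\right) = 18 \left(865 + 5 \cdot 62 - 20241 + 62 \left(-117\right)\right) = 18 \left(865 + 310 - 20241 - 7254\right) = 18 \left(-26320\right) = -473760$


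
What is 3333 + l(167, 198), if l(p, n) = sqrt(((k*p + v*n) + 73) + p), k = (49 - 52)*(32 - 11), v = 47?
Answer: 3333 + 5*I*sqrt(39) ≈ 3333.0 + 31.225*I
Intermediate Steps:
k = -63 (k = -3*21 = -63)
l(p, n) = sqrt(73 - 62*p + 47*n) (l(p, n) = sqrt(((-63*p + 47*n) + 73) + p) = sqrt((73 - 63*p + 47*n) + p) = sqrt(73 - 62*p + 47*n))
3333 + l(167, 198) = 3333 + sqrt(73 - 62*167 + 47*198) = 3333 + sqrt(73 - 10354 + 9306) = 3333 + sqrt(-975) = 3333 + 5*I*sqrt(39)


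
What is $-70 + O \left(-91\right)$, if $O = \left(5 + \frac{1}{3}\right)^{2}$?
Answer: $- \frac{23926}{9} \approx -2658.4$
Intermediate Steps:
$O = \frac{256}{9}$ ($O = \left(5 + \frac{1}{3}\right)^{2} = \left(\frac{16}{3}\right)^{2} = \frac{256}{9} \approx 28.444$)
$-70 + O \left(-91\right) = -70 + \frac{256}{9} \left(-91\right) = -70 - \frac{23296}{9} = - \frac{23926}{9}$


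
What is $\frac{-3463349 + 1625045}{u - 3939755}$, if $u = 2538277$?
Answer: $\frac{70704}{53903} \approx 1.3117$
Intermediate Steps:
$\frac{-3463349 + 1625045}{u - 3939755} = \frac{-3463349 + 1625045}{2538277 - 3939755} = - \frac{1838304}{-1401478} = \left(-1838304\right) \left(- \frac{1}{1401478}\right) = \frac{70704}{53903}$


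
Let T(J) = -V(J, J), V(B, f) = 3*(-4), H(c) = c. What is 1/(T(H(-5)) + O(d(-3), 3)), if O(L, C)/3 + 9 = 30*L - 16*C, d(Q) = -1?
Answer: -1/249 ≈ -0.0040161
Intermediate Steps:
O(L, C) = -27 - 48*C + 90*L (O(L, C) = -27 + 3*(30*L - 16*C) = -27 + 3*(-16*C + 30*L) = -27 + (-48*C + 90*L) = -27 - 48*C + 90*L)
V(B, f) = -12
T(J) = 12 (T(J) = -1*(-12) = 12)
1/(T(H(-5)) + O(d(-3), 3)) = 1/(12 + (-27 - 48*3 + 90*(-1))) = 1/(12 + (-27 - 144 - 90)) = 1/(12 - 261) = 1/(-249) = -1/249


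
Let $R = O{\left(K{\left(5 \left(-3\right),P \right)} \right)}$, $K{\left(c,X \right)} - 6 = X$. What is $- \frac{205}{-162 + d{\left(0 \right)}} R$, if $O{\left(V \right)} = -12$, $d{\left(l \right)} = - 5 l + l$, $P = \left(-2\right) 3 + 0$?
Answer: $- \frac{410}{27} \approx -15.185$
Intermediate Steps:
$P = -6$ ($P = -6 + 0 = -6$)
$K{\left(c,X \right)} = 6 + X$
$d{\left(l \right)} = - 4 l$
$R = -12$
$- \frac{205}{-162 + d{\left(0 \right)}} R = - \frac{205}{-162 - 0} \left(-12\right) = - \frac{205}{-162 + 0} \left(-12\right) = - \frac{205}{-162} \left(-12\right) = \left(-205\right) \left(- \frac{1}{162}\right) \left(-12\right) = \frac{205}{162} \left(-12\right) = - \frac{410}{27}$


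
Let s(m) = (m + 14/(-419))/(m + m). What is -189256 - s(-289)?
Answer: -45834517697/242182 ≈ -1.8926e+5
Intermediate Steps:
s(m) = (-14/419 + m)/(2*m) (s(m) = (m + 14*(-1/419))/((2*m)) = (m - 14/419)*(1/(2*m)) = (-14/419 + m)*(1/(2*m)) = (-14/419 + m)/(2*m))
-189256 - s(-289) = -189256 - (-14 + 419*(-289))/(838*(-289)) = -189256 - (-1)*(-14 - 121091)/(838*289) = -189256 - (-1)*(-121105)/(838*289) = -189256 - 1*121105/242182 = -189256 - 121105/242182 = -45834517697/242182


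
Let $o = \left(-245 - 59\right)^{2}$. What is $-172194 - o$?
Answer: $-264610$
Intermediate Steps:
$o = 92416$ ($o = \left(-304\right)^{2} = 92416$)
$-172194 - o = -172194 - 92416 = -264610$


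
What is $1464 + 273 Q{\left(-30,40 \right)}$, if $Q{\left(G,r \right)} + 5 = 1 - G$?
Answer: $8562$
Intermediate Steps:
$Q{\left(G,r \right)} = -4 - G$ ($Q{\left(G,r \right)} = -5 - \left(-1 + G\right) = -4 - G$)
$1464 + 273 Q{\left(-30,40 \right)} = 1464 + 273 \left(-4 - -30\right) = 1464 + 273 \left(-4 + 30\right) = 1464 + 273 \cdot 26 = 1464 + 7098 = 8562$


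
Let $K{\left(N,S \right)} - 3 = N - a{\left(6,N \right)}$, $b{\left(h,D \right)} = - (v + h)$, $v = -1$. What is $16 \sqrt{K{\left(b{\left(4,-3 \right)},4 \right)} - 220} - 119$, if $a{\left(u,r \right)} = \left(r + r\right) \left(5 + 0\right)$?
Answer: $-119 + 16 i \sqrt{190} \approx -119.0 + 220.54 i$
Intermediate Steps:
$a{\left(u,r \right)} = 10 r$ ($a{\left(u,r \right)} = 2 r 5 = 10 r$)
$b{\left(h,D \right)} = 1 - h$ ($b{\left(h,D \right)} = - (-1 + h) = 1 - h$)
$K{\left(N,S \right)} = 3 - 9 N$ ($K{\left(N,S \right)} = 3 + \left(N - 10 N\right) = 3 - 9 N$)
$16 \sqrt{K{\left(b{\left(4,-3 \right)},4 \right)} - 220} - 119 = 16 \sqrt{\left(3 - 9 \left(1 - 4\right)\right) - 220} - 119 = 16 \sqrt{\left(3 - -27\right) - 220} - 119 = 16 \sqrt{\left(3 + 27\right) - 220} - 119 = 16 \sqrt{30 - 220} - 119 = 16 \sqrt{-190} - 119 = 16 i \sqrt{190} - 119 = -119 + 16 i \sqrt{190}$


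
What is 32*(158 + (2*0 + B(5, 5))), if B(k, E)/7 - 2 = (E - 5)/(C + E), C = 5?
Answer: 5504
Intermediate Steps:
B(k, E) = 14 + 7*(-5 + E)/(5 + E) (B(k, E) = 14 + 7*((E - 5)/(5 + E)) = 14 + 7*((-5 + E)/(5 + E)) = 14 + 7*(-5 + E)/(5 + E))
32*(158 + (2*0 + B(5, 5))) = 32*(158 + (2*0 + 7*(5 + 3*5)/(5 + 5))) = 32*(158 + (0 + 7*(5 + 15)/10)) = 32*(158 + (0 + 7*(1/10)*20)) = 32*(158 + (0 + 14)) = 32*(158 + 14) = 32*172 = 5504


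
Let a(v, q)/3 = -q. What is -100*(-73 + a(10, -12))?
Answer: 3700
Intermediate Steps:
a(v, q) = -3*q (a(v, q) = 3*(-q) = -3*q)
-100*(-73 + a(10, -12)) = -100*(-73 - 3*(-12)) = -100*(-73 + 36) = -100*(-37) = 3700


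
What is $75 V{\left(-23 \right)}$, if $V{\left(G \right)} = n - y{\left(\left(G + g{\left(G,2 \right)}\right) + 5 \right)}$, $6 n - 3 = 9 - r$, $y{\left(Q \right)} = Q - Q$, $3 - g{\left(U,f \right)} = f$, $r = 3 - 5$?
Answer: $175$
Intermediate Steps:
$r = -2$
$g{\left(U,f \right)} = 3 - f$
$y{\left(Q \right)} = 0$
$n = \frac{7}{3}$ ($n = \frac{1}{2} + \frac{9 - -2}{6} = \frac{1}{2} + \frac{9 + 2}{6} = \frac{1}{2} + \frac{1}{6} \cdot 11 = \frac{1}{2} + \frac{11}{6} = \frac{7}{3} \approx 2.3333$)
$V{\left(G \right)} = \frac{7}{3}$ ($V{\left(G \right)} = \frac{7}{3} - 0 = \frac{7}{3} + 0 = \frac{7}{3}$)
$75 V{\left(-23 \right)} = 75 \cdot \frac{7}{3} = 175$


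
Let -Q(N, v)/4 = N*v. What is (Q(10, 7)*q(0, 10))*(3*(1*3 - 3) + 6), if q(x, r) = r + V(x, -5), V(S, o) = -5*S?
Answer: -16800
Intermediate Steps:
Q(N, v) = -4*N*v
q(x, r) = r - 5*x
(Q(10, 7)*q(0, 10))*(3*(1*3 - 3) + 6) = ((-4*10*7)*(10 - 5*0))*(3*(1*3 - 3) + 6) = (-280*(10 + 0))*(3*(3 - 3) + 6) = (-280*10)*(3*0 + 6) = -2800*(0 + 6) = -2800*6 = -16800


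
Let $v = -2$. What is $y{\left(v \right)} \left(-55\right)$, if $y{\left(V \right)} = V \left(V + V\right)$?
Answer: $-440$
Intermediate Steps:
$y{\left(V \right)} = 2 V^{2}$ ($y{\left(V \right)} = V 2 V = 2 V^{2}$)
$y{\left(v \right)} \left(-55\right) = 2 \left(-2\right)^{2} \left(-55\right) = 2 \cdot 4 \left(-55\right) = 8 \left(-55\right) = -440$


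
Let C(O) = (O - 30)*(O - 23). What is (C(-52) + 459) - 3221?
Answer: 3388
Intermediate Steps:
C(O) = (-30 + O)*(-23 + O)
(C(-52) + 459) - 3221 = ((690 + (-52)**2 - 53*(-52)) + 459) - 3221 = ((690 + 2704 + 2756) + 459) - 3221 = (6150 + 459) - 3221 = 6609 - 3221 = 3388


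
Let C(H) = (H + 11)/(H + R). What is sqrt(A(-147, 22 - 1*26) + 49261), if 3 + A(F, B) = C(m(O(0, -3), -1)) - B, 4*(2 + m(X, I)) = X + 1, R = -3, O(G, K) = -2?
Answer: sqrt(443343)/3 ≈ 221.95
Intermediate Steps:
m(X, I) = -7/4 + X/4 (m(X, I) = -2 + (X + 1)/4 = -2 + (1 + X)/4 = -2 + (1/4 + X/4) = -7/4 + X/4)
C(H) = (11 + H)/(-3 + H) (C(H) = (H + 11)/(H - 3) = (11 + H)/(-3 + H))
A(F, B) = -14/3 - B (A(F, B) = -3 + ((11 + (-7/4 + (1/4)*(-2)))/(-3 + (-7/4 + (1/4)*(-2))) - B) = -3 + ((11 + (-7/4 - 1/2))/(-3 + (-7/4 - 1/2)) - B) = -3 + ((11 - 9/4)/(-3 - 9/4) - B) = -3 + ((35/4)/(-21/4) - B) = -3 + (-4/21*35/4 - B) = -3 + (-5/3 - B) = -14/3 - B)
sqrt(A(-147, 22 - 1*26) + 49261) = sqrt((-14/3 - (22 - 1*26)) + 49261) = sqrt((-14/3 - (22 - 26)) + 49261) = sqrt((-14/3 - 1*(-4)) + 49261) = sqrt((-14/3 + 4) + 49261) = sqrt(-2/3 + 49261) = sqrt(147781/3) = sqrt(443343)/3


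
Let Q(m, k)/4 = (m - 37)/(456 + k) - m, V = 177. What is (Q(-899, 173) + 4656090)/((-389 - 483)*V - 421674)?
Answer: -1465469375/181157661 ≈ -8.0895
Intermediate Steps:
Q(m, k) = -4*m + 4*(-37 + m)/(456 + k) (Q(m, k) = 4*((m - 37)/(456 + k) - m) = 4*((-37 + m)/(456 + k) - m) = 4*(-m + (-37 + m)/(456 + k)) = -4*m + 4*(-37 + m)/(456 + k))
(Q(-899, 173) + 4656090)/((-389 - 483)*V - 421674) = (4*(-37 - 455*(-899) - 1*173*(-899))/(456 + 173) + 4656090)/((-389 - 483)*177 - 421674) = (4*(-37 + 409045 + 155527)/629 + 4656090)/(-872*177 - 421674) = (4*(1/629)*564535 + 4656090)/(-154344 - 421674) = (2258140/629 + 4656090)/(-576018) = (2930938750/629)*(-1/576018) = -1465469375/181157661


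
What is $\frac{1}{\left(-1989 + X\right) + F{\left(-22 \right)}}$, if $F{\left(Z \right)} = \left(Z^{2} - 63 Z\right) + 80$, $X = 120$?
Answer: $\frac{1}{81} \approx 0.012346$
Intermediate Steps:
$F{\left(Z \right)} = 80 + Z^{2} - 63 Z$
$\frac{1}{\left(-1989 + X\right) + F{\left(-22 \right)}} = \frac{1}{\left(-1989 + 120\right) + \left(80 + \left(-22\right)^{2} - -1386\right)} = \frac{1}{-1869 + \left(80 + 484 + 1386\right)} = \frac{1}{-1869 + 1950} = \frac{1}{81}$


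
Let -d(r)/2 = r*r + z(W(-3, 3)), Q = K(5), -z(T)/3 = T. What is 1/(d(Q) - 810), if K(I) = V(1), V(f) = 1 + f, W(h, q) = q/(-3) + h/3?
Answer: -1/830 ≈ -0.0012048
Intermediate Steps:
W(h, q) = -q/3 + h/3 (W(h, q) = q*(-⅓) + h*(⅓) = -q/3 + h/3)
K(I) = 2 (K(I) = 1 + 1 = 2)
z(T) = -3*T
Q = 2
d(r) = -12 - 2*r² (d(r) = -2*(r*r - 3*(-⅓*3 + (⅓)*(-3))) = -2*(r² - 3*(-1 - 1)) = -2*(r² - 3*(-2)) = -2*(r² + 6) = -2*(6 + r²) = -12 - 2*r²)
1/(d(Q) - 810) = 1/((-12 - 2*2²) - 810) = 1/((-12 - 2*4) - 810) = 1/((-12 - 8) - 810) = 1/(-20 - 810) = 1/(-830) = -1/830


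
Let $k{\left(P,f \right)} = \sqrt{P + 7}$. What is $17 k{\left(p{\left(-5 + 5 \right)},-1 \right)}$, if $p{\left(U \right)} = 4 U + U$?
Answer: $17 \sqrt{7} \approx 44.978$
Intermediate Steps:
$p{\left(U \right)} = 5 U$
$k{\left(P,f \right)} = \sqrt{7 + P}$
$17 k{\left(p{\left(-5 + 5 \right)},-1 \right)} = 17 \sqrt{7 + 5 \left(-5 + 5\right)} = 17 \sqrt{7 + 5 \cdot 0} = 17 \sqrt{7 + 0} = 17 \sqrt{7}$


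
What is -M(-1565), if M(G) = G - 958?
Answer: 2523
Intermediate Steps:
M(G) = -958 + G
-M(-1565) = -(-958 - 1565) = -1*(-2523) = 2523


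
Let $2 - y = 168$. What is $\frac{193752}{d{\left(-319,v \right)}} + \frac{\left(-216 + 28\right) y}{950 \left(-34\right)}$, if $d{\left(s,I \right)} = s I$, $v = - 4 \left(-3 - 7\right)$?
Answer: $- \frac{41602523}{2575925} \approx -16.151$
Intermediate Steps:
$y = -166$ ($y = 2 - 168 = -166$)
$v = 40$ ($v = \left(-4\right) \left(-10\right) = 40$)
$d{\left(s,I \right)} = I s$
$\frac{193752}{d{\left(-319,v \right)}} + \frac{\left(-216 + 28\right) y}{950 \left(-34\right)} = \frac{193752}{40 \left(-319\right)} + \frac{\left(-216 + 28\right) \left(-166\right)}{950 \left(-34\right)} = \frac{193752}{-12760} + \frac{\left(-188\right) \left(-166\right)}{-32300} = 193752 \left(- \frac{1}{12760}\right) + 31208 \left(- \frac{1}{32300}\right) = - \frac{24219}{1595} - \frac{7802}{8075} = - \frac{41602523}{2575925}$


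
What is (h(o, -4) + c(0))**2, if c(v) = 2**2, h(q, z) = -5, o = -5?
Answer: 1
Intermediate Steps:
c(v) = 4
(h(o, -4) + c(0))**2 = (-5 + 4)**2 = (-1)**2 = 1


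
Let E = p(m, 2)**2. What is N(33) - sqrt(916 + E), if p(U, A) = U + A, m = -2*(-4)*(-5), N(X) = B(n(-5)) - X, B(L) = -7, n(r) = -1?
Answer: -40 - 2*sqrt(590) ≈ -88.580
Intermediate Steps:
N(X) = -7 - X
m = -40 (m = 8*(-5) = -40)
p(U, A) = A + U
E = 1444 (E = (2 - 40)**2 = (-38)**2 = 1444)
N(33) - sqrt(916 + E) = (-7 - 1*33) - sqrt(916 + 1444) = (-7 - 33) - sqrt(2360) = -40 - 2*sqrt(590)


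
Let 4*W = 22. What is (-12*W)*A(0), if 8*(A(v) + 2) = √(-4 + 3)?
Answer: 132 - 33*I/4 ≈ 132.0 - 8.25*I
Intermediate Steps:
W = 11/2 (W = (¼)*22 = 11/2 ≈ 5.5000)
A(v) = -2 + I/8 (A(v) = -2 + √(-4 + 3)/8 = -2 + √(-1)/8 = -2 + I/8)
(-12*W)*A(0) = (-12*11/2)*(-2 + I/8) = -66*(-2 + I/8) = 132 - 33*I/4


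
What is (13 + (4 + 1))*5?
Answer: 90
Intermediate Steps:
(13 + (4 + 1))*5 = (13 + 5)*5 = 18*5 = 90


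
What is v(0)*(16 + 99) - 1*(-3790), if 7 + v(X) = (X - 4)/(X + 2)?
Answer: 2755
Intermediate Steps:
v(X) = -7 + (-4 + X)/(2 + X) (v(X) = -7 + (X - 4)/(X + 2) = -7 + (-4 + X)/(2 + X))
v(0)*(16 + 99) - 1*(-3790) = (6*(-3 - 1*0)/(2 + 0))*(16 + 99) - 1*(-3790) = (6*(-3 + 0)/2)*115 + 3790 = (6*(½)*(-3))*115 + 3790 = -9*115 + 3790 = -1035 + 3790 = 2755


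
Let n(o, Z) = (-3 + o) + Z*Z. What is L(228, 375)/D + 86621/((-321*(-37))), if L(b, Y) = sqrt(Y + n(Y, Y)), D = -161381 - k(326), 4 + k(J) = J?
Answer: 86621/11877 - 2*sqrt(3927)/53901 ≈ 7.2908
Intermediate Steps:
k(J) = -4 + J
D = -161703 (D = -161381 - (-4 + 326) = -161381 - 1*322 = -161381 - 322 = -161703)
n(o, Z) = -3 + o + Z**2 (n(o, Z) = (-3 + o) + Z**2 = -3 + o + Z**2)
L(b, Y) = sqrt(-3 + Y**2 + 2*Y) (L(b, Y) = sqrt(Y + (-3 + Y + Y**2)) = sqrt(-3 + Y**2 + 2*Y))
L(228, 375)/D + 86621/((-321*(-37))) = sqrt(-3 + 375**2 + 2*375)/(-161703) + 86621/((-321*(-37))) = sqrt(-3 + 140625 + 750)*(-1/161703) + 86621/11877 = sqrt(141372)*(-1/161703) + 86621*(1/11877) = (6*sqrt(3927))*(-1/161703) + 86621/11877 = -2*sqrt(3927)/53901 + 86621/11877 = 86621/11877 - 2*sqrt(3927)/53901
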